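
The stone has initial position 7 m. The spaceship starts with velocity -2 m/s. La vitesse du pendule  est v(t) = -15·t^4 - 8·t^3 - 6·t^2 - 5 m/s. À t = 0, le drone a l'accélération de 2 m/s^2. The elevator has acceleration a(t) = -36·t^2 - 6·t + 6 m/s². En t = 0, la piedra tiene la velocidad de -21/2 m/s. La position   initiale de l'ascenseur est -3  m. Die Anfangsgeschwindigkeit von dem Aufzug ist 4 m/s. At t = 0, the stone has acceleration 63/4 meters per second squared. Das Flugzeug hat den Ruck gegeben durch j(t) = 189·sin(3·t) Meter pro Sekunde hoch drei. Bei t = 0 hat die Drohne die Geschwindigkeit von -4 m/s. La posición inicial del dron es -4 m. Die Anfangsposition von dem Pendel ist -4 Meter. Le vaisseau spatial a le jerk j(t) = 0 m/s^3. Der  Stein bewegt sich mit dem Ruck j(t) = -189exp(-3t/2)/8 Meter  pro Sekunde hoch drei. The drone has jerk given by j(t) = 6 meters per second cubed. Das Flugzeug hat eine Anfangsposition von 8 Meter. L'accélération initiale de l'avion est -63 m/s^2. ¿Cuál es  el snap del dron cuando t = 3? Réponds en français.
Pour résoudre ceci, nous devons prendre 1 dérivée de notre équation du jerk j(t) = 6. La dérivée du jerk donne le snap: s(t) = 0. De l'équation du snap s(t) = 0, nous substituons t = 3 pour obtenir s = 0.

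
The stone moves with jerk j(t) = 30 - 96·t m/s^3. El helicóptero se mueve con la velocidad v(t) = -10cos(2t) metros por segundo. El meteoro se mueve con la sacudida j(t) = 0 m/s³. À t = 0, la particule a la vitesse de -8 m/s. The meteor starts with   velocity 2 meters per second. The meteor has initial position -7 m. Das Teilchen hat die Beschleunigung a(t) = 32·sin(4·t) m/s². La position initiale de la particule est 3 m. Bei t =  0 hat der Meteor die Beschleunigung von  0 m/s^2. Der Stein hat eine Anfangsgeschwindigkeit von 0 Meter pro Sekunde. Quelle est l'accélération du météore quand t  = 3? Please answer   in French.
Nous devons trouver la primitive de notre équation du jerk j(t) = 0 1 fois. L'intégrale du jerk, avec a(0) = 0, donne l'accélération: a(t) = 0. Nous avons l'accélération a(t) = 0. En substituant t = 3: a(3) = 0.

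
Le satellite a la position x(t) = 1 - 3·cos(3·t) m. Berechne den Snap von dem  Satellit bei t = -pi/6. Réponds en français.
En partant de la position x(t) = 1 - 3·cos(3·t), nous prenons 4 dérivées. En dérivant la position, nous obtenons la vitesse: v(t) = 9·sin(3·t). En prenant d/dt de v(t), nous trouvons a(t) = 27·cos(3·t). La dérivée de l'accélération donne le jerk: j(t) = -81·sin(3·t). En dérivant le jerk, nous obtenons le snap: s(t) = -243·cos(3·t). De l'équation du snap s(t) = -243·cos(3·t), nous substituons t = -pi/6 pour obtenir s = 0.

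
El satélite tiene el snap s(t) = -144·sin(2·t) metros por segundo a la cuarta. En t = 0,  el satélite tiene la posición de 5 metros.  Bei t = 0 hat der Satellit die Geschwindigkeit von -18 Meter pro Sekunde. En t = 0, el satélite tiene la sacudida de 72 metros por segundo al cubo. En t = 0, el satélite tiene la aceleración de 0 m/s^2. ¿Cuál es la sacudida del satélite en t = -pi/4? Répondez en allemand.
Wir müssen unsere Gleichung für den Snap s(t) = -144·sin(2·t) 1-mal integrieren. Das Integral von dem Snap, mit j(0) = 72, ergibt den Ruck: j(t) = 72·cos(2·t). Aus der Gleichung für den Ruck j(t) = 72·cos(2·t), setzen wir t = -pi/4 ein und erhalten j = 0.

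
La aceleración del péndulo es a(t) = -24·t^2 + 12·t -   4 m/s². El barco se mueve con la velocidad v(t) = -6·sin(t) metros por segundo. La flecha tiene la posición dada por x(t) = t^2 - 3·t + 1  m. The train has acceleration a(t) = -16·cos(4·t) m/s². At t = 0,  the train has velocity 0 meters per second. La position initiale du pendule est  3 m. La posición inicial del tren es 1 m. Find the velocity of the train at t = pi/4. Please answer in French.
En partant de l'accélération a(t) = -16·cos(4·t), nous prenons 1 intégrale. En prenant ∫a(t)dt et en appliquant v(0) = 0, nous trouvons v(t) = -4·sin(4·t). En utilisant v(t) = -4·sin(4·t) et en substituant t = pi/4, nous trouvons v = 0.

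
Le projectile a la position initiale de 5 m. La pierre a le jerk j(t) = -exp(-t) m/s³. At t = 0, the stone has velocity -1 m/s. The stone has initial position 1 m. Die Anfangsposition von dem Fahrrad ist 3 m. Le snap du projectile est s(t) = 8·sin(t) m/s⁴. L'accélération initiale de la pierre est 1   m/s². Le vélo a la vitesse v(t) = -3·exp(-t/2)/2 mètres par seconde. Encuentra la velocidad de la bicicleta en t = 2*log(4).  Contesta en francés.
En utilisant v(t) = -3·exp(-t/2)/2 et en substituant t = 2*log(4), nous trouvons v = -3/8.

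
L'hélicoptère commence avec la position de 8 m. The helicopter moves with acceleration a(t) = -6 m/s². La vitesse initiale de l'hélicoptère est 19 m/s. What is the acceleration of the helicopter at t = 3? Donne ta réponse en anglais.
From the given acceleration equation a(t) = -6, we substitute t = 3 to get a = -6.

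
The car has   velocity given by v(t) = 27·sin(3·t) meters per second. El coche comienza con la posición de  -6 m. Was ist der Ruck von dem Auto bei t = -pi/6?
Wir müssen unsere Gleichung für die Geschwindigkeit v(t) = 27·sin(3·t) 2-mal ableiten. Die Ableitung von der Geschwindigkeit ergibt die Beschleunigung: a(t) = 81·cos(3·t). Mit d/dt von a(t) finden wir j(t) = -243·sin(3·t). Wir haben den Ruck j(t) = -243·sin(3·t). Durch Einsetzen von t = -pi/6: j(-pi/6) = 243.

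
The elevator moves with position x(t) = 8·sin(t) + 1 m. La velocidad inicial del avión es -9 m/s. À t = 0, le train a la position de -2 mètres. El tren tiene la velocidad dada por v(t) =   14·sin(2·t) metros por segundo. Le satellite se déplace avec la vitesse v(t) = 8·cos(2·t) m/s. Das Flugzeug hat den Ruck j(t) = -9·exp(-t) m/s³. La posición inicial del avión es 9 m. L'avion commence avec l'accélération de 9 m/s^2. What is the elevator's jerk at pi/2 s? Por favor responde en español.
Debemos derivar nuestra ecuación de la posición x(t) = 8·sin(t) + 1 3 veces. Derivando la posición, obtenemos la velocidad: v(t) = 8·cos(t). La derivada de la velocidad da la aceleración: a(t) = -8·sin(t). Tomando d/dt de a(t), encontramos j(t) = -8·cos(t). Usando j(t) = -8·cos(t) y sustituyendo t = pi/2, encontramos j = 0.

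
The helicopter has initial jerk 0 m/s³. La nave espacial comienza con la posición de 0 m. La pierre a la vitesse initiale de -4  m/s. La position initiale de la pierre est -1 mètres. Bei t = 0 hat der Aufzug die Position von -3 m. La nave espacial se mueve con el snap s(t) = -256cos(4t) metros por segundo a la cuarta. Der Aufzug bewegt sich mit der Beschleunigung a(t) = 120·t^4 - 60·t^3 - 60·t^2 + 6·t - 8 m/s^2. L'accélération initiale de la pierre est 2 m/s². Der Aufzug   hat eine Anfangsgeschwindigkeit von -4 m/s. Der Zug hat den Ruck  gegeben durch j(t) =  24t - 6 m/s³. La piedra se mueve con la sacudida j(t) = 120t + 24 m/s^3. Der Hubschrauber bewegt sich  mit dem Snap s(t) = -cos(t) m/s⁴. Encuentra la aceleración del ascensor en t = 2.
De la ecuación de la aceleración a(t) = 120·t^4 - 60·t^3 - 60·t^2 + 6·t - 8, sustituimos t = 2 para obtener a = 1204.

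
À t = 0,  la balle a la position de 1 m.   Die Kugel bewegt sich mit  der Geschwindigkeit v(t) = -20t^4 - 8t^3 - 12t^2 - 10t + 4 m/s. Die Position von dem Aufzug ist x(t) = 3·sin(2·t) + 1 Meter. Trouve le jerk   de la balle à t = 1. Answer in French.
En partant de la vitesse v(t) = -20·t^4 - 8·t^3 - 12·t^2 - 10·t + 4, nous prenons 2 dérivées. La dérivée de la vitesse donne l'accélération: a(t) = -80·t^3 - 24·t^2 - 24·t - 10. La dérivée de l'accélération donne le jerk: j(t) = -240·t^2 - 48·t - 24. De l'équation du jerk j(t) = -240·t^2 - 48·t - 24, nous substituons t = 1 pour obtenir j = -312.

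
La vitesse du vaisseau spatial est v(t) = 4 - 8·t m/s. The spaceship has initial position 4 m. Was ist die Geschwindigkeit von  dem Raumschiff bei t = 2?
Aus der Gleichung für die Geschwindigkeit v(t) = 4 - 8·t, setzen wir t = 2 ein und erhalten v = -12.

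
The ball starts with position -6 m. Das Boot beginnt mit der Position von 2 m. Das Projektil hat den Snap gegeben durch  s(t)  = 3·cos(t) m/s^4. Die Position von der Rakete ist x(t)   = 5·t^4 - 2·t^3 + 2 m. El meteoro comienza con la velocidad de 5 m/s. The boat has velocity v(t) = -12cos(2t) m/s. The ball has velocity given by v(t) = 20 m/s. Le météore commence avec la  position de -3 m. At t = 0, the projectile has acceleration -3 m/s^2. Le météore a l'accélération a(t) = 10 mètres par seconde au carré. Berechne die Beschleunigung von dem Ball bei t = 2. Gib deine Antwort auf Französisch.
En partant de la vitesse v(t) = 20, nous prenons 1 dérivée. La dérivée de la vitesse donne l'accélération: a(t) = 0. De l'équation de l'accélération a(t) = 0, nous substituons t = 2 pour obtenir a = 0.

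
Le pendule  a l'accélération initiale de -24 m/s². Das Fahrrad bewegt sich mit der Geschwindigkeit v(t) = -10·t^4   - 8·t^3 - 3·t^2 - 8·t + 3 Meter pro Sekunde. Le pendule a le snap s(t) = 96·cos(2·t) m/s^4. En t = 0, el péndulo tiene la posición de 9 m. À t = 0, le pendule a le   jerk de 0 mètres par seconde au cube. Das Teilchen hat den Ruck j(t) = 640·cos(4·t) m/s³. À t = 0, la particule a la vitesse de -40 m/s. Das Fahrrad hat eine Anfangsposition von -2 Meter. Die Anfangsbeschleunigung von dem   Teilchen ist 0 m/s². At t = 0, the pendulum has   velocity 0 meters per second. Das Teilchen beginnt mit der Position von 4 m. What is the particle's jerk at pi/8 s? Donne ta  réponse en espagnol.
Usando j(t) = 640·cos(4·t) y sustituyendo t = pi/8, encontramos j = 0.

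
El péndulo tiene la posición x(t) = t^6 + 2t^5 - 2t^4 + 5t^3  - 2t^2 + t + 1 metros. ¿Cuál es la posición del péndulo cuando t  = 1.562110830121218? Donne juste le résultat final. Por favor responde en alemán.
x(1.562110830121218) = 37.9653604358342.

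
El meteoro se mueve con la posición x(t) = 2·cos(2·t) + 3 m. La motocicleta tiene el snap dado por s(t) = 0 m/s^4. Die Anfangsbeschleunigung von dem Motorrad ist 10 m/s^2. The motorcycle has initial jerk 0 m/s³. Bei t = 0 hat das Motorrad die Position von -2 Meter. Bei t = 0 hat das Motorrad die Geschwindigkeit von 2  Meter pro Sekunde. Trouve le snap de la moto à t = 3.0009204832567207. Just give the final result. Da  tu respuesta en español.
En t = 3.0009204832567207, s = 0.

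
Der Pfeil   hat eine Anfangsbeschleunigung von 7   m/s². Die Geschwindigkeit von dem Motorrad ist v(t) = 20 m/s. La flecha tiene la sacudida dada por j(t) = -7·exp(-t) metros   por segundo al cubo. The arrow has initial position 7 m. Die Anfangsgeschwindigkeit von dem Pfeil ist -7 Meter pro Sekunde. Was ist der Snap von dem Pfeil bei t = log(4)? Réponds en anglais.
We must differentiate our jerk equation j(t) = -7·exp(-t) 1 time. Taking d/dt of j(t), we find s(t) = 7·exp(-t). Using s(t) = 7·exp(-t) and substituting t = log(4), we find s = 7/4.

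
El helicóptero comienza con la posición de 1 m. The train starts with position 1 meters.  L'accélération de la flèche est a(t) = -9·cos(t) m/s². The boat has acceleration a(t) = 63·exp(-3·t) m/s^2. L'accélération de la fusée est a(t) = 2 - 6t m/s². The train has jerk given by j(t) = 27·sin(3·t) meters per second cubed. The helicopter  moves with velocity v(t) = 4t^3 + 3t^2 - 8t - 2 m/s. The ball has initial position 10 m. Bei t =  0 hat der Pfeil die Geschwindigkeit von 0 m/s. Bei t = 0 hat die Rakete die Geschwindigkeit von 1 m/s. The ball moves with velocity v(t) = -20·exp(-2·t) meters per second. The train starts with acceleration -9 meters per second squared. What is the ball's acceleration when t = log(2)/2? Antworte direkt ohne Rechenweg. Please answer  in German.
Die Beschleunigung bei t = log(2)/2 ist a = 20.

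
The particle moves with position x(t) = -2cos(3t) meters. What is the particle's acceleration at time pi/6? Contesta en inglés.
We must differentiate our position equation x(t) = -2·cos(3·t) 2 times. The derivative of position gives velocity: v(t) = 6·sin(3·t). The derivative of velocity gives acceleration: a(t) = 18·cos(3·t). From the given acceleration equation a(t) = 18·cos(3·t), we substitute t = pi/6 to get a = 0.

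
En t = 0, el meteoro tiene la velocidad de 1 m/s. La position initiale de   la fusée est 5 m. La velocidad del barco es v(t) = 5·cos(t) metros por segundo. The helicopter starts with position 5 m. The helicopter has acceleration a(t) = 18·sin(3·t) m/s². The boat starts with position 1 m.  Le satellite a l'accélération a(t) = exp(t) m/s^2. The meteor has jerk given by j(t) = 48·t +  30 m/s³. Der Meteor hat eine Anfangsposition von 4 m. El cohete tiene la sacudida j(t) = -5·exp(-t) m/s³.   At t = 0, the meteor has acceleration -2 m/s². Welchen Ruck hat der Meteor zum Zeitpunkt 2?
Wir haben den Ruck j(t) = 48·t + 30. Durch Einsetzen von t = 2: j(2) = 126.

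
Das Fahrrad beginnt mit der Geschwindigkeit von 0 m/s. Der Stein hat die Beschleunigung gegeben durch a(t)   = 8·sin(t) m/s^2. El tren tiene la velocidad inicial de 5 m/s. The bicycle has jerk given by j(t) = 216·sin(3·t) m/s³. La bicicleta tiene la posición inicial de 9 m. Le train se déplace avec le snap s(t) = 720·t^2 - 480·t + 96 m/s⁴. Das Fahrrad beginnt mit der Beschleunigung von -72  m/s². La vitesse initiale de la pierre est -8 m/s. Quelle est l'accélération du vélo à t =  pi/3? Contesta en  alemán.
Um dies zu lösen, müssen wir 1 Stammfunktion unserer Gleichung für den Ruck j(t) = 216·sin(3·t) finden. Die Stammfunktion von dem Ruck, mit a(0) = -72, ergibt die Beschleunigung: a(t) = -72·cos(3·t). Aus der Gleichung für die Beschleunigung a(t) = -72·cos(3·t), setzen wir t = pi/3 ein und erhalten a = 72.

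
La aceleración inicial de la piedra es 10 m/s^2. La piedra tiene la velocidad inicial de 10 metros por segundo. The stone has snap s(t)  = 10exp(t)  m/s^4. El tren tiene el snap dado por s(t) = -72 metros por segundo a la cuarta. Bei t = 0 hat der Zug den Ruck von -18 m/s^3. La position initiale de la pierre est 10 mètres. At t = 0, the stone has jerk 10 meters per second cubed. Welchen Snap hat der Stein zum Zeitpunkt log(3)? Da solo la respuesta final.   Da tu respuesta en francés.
s(log(3)) = 30.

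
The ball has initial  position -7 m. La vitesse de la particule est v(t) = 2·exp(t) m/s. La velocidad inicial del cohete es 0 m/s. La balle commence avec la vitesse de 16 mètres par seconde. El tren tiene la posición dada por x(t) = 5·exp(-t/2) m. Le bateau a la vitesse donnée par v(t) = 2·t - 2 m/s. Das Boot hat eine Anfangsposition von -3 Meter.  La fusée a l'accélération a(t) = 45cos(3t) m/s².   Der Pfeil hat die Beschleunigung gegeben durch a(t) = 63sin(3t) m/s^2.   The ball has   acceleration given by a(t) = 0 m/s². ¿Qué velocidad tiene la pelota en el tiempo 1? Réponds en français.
En partant de l'accélération a(t) = 0, nous prenons 1 intégrale. L'intégrale de l'accélération est la vitesse. En utilisant v(0) = 16, nous obtenons v(t) = 16. En utilisant v(t) = 16 et en substituant t = 1, nous trouvons v = 16.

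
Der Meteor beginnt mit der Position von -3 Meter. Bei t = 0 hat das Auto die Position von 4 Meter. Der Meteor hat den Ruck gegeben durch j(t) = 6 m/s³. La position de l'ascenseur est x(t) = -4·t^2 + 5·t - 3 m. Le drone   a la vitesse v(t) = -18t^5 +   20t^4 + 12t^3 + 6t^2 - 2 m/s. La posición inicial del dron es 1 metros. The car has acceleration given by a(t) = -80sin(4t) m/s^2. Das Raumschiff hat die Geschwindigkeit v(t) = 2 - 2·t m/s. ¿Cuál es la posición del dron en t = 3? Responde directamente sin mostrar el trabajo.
x(3) = -923.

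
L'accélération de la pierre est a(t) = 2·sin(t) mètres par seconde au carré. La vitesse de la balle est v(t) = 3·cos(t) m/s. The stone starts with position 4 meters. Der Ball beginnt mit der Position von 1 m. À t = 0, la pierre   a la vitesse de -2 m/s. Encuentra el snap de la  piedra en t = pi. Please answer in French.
En partant de l'accélération a(t) = 2·sin(t), nous prenons 2 dérivées. En dérivant l'accélération, nous obtenons le jerk: j(t) = 2·cos(t). En dérivant le jerk, nous obtenons le snap: s(t) = -2·sin(t). Nous avons le snap s(t) = -2·sin(t). En substituant t = pi: s(pi) = 0.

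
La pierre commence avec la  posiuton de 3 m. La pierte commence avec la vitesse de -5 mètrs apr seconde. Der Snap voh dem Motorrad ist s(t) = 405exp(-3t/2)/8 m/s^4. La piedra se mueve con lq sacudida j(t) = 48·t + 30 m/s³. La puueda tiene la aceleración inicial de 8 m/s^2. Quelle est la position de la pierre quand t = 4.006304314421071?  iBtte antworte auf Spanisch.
Debemos encontrar la integral de nuestra ecuación de la sacudida j(t) = 48·t + 30 3 veces. La antiderivada de la sacudida, con a(0) = 8, da la aceleración: a(t) = 24·t^2 + 30·t + 8. Integrando la aceleración y usando la condición inicial v(0) = -5, obtenemos v(t) = 8·t^3 + 15·t^2 + 8·t - 5. Tomando ∫v(t)dt y aplicando x(0) = 3, encontramos x(t) = 2·t^4 + 5·t^3 + 4·t^2 - 5·t + 3. Tenemos la posición x(t) = 2·t^4 + 5·t^3 + 4·t^2 - 5·t + 3. Sustituyendo t = 4.006304314421071: x(4.006304314421071) = 883.921244769295.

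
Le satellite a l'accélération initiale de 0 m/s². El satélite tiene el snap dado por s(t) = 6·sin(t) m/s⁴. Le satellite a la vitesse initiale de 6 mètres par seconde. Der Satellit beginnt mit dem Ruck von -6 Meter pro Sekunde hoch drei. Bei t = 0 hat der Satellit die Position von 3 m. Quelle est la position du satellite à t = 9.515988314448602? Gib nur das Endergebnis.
À t = 9.515988314448602, x = 2.45349637125379.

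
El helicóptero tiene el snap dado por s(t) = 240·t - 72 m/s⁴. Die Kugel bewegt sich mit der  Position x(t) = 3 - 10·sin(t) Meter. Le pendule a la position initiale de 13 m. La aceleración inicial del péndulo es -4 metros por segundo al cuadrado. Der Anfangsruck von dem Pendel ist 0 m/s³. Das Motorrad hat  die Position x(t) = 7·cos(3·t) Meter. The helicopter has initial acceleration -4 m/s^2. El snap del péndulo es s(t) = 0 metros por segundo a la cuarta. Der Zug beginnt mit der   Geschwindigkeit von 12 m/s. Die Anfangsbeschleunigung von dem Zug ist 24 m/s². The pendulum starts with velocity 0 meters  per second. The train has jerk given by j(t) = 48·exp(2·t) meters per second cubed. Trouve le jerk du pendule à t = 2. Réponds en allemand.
Wir müssen unsere Gleichung für den Snap s(t) = 0 1-mal integrieren. Durch Integration von dem Snap und Verwendung der Anfangsbedingung j(0) = 0, erhalten wir j(t) = 0. Wir haben den Ruck j(t) = 0. Durch Einsetzen von t = 2: j(2) = 0.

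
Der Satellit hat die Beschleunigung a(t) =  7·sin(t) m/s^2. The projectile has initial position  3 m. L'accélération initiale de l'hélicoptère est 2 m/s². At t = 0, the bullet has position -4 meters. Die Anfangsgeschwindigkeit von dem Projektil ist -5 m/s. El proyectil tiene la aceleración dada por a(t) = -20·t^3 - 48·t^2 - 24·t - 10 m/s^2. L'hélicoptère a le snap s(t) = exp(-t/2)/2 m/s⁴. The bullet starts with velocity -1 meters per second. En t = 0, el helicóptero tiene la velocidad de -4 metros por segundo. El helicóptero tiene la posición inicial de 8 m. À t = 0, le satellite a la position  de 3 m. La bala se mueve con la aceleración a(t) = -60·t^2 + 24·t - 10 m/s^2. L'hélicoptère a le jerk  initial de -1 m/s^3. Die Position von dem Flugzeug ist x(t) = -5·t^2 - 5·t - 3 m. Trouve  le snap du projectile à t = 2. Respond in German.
Wir müssen unsere Gleichung für die Beschleunigung a(t) = -20·t^3 - 48·t^2 - 24·t - 10 2-mal ableiten. Mit d/dt von a(t) finden wir j(t) = -60·t^2 - 96·t - 24. Mit d/dt von j(t) finden wir s(t) = -120·t - 96. Aus der Gleichung für den Snap s(t) = -120·t - 96, setzen wir t = 2 ein und erhalten s = -336.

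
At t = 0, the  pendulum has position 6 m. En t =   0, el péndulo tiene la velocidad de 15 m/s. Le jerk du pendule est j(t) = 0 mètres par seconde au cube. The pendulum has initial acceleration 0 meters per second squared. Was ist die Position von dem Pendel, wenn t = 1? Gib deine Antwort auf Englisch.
We must find the antiderivative of our jerk equation j(t) = 0 3 times. The antiderivative of jerk, with a(0) = 0, gives acceleration: a(t) = 0. Taking ∫a(t)dt and applying v(0) = 15, we find v(t) = 15. The antiderivative of velocity, with x(0) = 6, gives position: x(t) = 15·t + 6. We have position x(t) = 15·t + 6. Substituting t = 1: x(1) = 21.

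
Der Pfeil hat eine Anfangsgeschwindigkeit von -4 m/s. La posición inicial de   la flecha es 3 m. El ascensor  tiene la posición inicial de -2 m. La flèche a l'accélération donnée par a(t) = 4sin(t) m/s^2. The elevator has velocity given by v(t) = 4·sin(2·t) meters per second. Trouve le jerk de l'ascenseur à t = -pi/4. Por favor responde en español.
Debemos derivar nuestra ecuación de la velocidad v(t) = 4·sin(2·t) 2 veces. Tomando d/dt de v(t), encontramos a(t) = 8·cos(2·t). La derivada de la aceleración da la sacudida: j(t) = -16·sin(2·t). Tenemos la sacudida j(t) = -16·sin(2·t). Sustituyendo t = -pi/4: j(-pi/4) = 16.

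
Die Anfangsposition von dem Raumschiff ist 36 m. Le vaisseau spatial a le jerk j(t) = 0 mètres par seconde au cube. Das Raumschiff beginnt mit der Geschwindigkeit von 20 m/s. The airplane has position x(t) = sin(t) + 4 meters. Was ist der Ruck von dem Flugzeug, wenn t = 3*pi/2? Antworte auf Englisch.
We must differentiate our position equation x(t) = sin(t) + 4 3 times. The derivative of position gives velocity: v(t) = cos(t). Taking d/dt of v(t), we find a(t) = -sin(t). The derivative of acceleration gives jerk: j(t) = -cos(t). From the given jerk equation j(t) = -cos(t), we substitute t = 3*pi/2 to get j = 0.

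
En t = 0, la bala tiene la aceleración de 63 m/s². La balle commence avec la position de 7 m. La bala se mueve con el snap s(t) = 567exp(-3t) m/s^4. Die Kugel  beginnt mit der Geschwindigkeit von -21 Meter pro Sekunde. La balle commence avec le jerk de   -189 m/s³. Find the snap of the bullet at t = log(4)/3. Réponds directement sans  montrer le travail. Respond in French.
À t = log(4)/3, s = 567/4.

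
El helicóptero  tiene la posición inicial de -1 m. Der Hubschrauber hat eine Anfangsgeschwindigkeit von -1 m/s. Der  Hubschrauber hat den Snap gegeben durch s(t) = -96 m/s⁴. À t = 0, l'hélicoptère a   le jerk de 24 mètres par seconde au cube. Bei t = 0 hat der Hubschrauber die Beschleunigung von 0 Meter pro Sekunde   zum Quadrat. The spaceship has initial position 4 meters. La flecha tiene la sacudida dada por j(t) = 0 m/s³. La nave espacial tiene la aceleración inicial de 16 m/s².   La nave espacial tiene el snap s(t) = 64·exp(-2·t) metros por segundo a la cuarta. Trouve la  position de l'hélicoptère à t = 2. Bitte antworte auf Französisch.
Pour résoudre ceci, nous devons prendre 4 intégrales de notre équation du snap s(t) = -96. La primitive du snap, avec j(0) = 24, donne le jerk: j(t) = 24 - 96·t. En prenant ∫j(t)dt et en appliquant a(0) = 0, nous trouvons a(t) = 24·t·(1 - 2·t). L'intégrale de l'accélération est la vitesse. En utilisant v(0) = -1, nous obtenons v(t) = -16·t^3 + 12·t^2 - 1. La primitive de la vitesse, avec x(0) = -1, donne la position: x(t) = -4·t^4 + 4·t^3 - t - 1. En utilisant x(t) = -4·t^4 + 4·t^3 - t - 1 et en substituant t = 2, nous trouvons x = -35.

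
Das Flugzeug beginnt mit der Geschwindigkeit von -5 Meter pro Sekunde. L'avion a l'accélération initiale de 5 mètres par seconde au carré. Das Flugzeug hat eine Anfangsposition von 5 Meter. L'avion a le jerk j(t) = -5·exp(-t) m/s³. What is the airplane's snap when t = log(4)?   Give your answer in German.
Ausgehend von dem Ruck j(t) = -5·exp(-t), nehmen wir 1 Ableitung. Mit d/dt von j(t) finden wir s(t) = 5·exp(-t). Wir haben den Snap s(t) = 5·exp(-t). Durch Einsetzen von t = log(4): s(log(4)) = 5/4.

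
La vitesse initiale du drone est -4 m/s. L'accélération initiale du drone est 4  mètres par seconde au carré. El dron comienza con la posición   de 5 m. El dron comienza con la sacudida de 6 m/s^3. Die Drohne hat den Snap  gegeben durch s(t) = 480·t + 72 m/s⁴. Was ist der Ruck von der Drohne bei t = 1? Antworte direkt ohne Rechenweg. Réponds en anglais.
The answer is 318.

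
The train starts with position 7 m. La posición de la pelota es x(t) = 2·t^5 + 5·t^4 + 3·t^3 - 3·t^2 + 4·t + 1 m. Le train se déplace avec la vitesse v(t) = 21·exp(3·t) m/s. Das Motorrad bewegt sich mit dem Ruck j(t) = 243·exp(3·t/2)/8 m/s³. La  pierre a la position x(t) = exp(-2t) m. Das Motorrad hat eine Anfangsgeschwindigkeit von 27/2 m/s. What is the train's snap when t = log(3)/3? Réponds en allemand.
Wir müssen unsere Gleichung für die Geschwindigkeit v(t) = 21·exp(3·t) 3-mal ableiten. Die Ableitung von der Geschwindigkeit ergibt die Beschleunigung: a(t) = 63·exp(3·t). Die Ableitung von der Beschleunigung ergibt den Ruck: j(t) = 189·exp(3·t). Die Ableitung von dem Ruck ergibt den Snap: s(t) = 567·exp(3·t). Aus der Gleichung für den Snap s(t) = 567·exp(3·t), setzen wir t = log(3)/3 ein und erhalten s = 1701.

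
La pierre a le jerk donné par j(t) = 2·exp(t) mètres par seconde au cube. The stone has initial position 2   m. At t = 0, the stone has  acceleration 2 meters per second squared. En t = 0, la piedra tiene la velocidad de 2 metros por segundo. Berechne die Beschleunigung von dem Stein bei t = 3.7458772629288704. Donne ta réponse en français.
En partant du jerk j(t) = 2·exp(t), nous prenons 1 primitive. En intégrant le jerk et en utilisant la condition initiale a(0) = 2, nous obtenons a(t) = 2·exp(t). Nous avons l'accélération a(t) = 2·exp(t). En substituant t = 3.7458772629288704: a(3.7458772629288704) = 84.6922792549792.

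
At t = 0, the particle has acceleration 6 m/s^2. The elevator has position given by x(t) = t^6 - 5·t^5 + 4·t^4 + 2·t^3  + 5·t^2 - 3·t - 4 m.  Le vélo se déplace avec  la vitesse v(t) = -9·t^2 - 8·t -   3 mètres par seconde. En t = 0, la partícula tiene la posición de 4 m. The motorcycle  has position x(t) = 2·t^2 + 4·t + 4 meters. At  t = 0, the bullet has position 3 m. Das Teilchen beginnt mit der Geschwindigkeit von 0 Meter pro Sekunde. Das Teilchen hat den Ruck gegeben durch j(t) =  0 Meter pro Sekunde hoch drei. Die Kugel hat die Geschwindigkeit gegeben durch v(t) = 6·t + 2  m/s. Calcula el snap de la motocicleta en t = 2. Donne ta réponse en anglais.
Starting from position x(t) = 2·t^2 + 4·t + 4, we take 4 derivatives. Taking d/dt of x(t), we find v(t) = 4·t + 4. The derivative of velocity gives acceleration: a(t) = 4. The derivative of acceleration gives jerk: j(t) = 0. Differentiating jerk, we get snap: s(t) = 0. We have snap s(t) = 0. Substituting t = 2: s(2) = 0.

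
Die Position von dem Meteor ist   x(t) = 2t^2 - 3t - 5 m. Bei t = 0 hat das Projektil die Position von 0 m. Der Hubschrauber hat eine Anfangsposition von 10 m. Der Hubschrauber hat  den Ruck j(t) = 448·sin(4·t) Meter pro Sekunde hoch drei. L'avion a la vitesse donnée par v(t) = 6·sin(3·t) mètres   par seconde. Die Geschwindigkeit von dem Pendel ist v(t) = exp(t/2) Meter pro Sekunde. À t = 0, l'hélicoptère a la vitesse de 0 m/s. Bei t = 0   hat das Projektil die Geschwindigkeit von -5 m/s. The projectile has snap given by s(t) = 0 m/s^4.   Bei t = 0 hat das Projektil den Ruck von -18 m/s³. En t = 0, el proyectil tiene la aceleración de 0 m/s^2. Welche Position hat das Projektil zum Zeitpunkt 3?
Wir müssen unsere Gleichung für den Snap s(t) = 0 4-mal integrieren. Die Stammfunktion von dem Snap ist der Ruck. Mit j(0) = -18 erhalten wir j(t) = -18. Durch Integration von dem Ruck und Verwendung der Anfangsbedingung a(0) = 0, erhalten wir a(t) = -18·t. Mit ∫a(t)dt und Anwendung von v(0) = -5, finden wir v(t) = -9·t^2 - 5. Das Integral von der Geschwindigkeit ist die Position. Mit x(0) = 0 erhalten wir x(t) = -3·t^3 - 5·t. Wir haben die Position x(t) = -3·t^3 - 5·t. Durch Einsetzen von t = 3: x(3) = -96.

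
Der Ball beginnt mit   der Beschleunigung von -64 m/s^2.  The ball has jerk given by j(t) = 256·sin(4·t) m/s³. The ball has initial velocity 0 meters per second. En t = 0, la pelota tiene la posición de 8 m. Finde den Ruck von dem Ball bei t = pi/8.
Wir haben den Ruck j(t) = 256·sin(4·t). Durch Einsetzen von t = pi/8: j(pi/8) = 256.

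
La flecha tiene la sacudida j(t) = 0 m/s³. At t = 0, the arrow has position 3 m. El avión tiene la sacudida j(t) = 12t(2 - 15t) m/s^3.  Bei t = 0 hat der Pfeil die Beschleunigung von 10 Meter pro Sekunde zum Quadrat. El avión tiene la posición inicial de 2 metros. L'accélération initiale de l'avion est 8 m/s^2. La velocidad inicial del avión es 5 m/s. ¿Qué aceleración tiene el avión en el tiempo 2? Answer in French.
En partant du jerk j(t) = 12·t·(2 - 15·t), nous prenons 1 primitive. La primitive du jerk est l'accélération. En utilisant a(0) = 8, nous obtenons a(t) = -60·t^3 + 12·t^2 + 8. Nous avons l'accélération a(t) = -60·t^3 + 12·t^2 + 8. En substituant t = 2: a(2) = -424.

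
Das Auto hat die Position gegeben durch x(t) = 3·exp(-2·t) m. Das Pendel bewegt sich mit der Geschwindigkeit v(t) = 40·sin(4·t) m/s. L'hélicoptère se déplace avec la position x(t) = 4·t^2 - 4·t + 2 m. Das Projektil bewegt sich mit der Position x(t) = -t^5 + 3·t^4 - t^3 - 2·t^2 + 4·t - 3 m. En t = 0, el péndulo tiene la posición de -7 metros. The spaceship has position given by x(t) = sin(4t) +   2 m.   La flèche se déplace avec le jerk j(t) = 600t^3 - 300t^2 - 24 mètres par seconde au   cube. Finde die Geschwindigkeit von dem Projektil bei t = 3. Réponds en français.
Nous devons dériver notre équation de la position x(t) = -t^5 + 3·t^4 - t^3 - 2·t^2 + 4·t - 3 1 fois. En prenant d/dt de x(t), nous trouvons v(t) = -5·t^4 + 12·t^3 - 3·t^2 - 4·t + 4. De l'équation de la vitesse v(t) = -5·t^4 + 12·t^3 - 3·t^2 - 4·t + 4, nous substituons t = 3 pour obtenir v = -116.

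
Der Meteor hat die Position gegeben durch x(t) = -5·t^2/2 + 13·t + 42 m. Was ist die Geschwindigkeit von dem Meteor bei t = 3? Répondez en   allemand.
Um dies zu lösen, müssen wir 1 Ableitung unserer Gleichung für die Position x(t) = -5·t^2/2 + 13·t + 42 nehmen. Durch Ableiten von der Position erhalten wir die Geschwindigkeit: v(t) = 13 - 5·t. Aus der Gleichung für die Geschwindigkeit v(t) = 13 - 5·t, setzen wir t = 3 ein und erhalten v = -2.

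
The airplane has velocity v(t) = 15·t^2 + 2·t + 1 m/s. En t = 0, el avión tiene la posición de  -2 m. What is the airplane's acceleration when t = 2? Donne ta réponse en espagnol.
Para resolver esto, necesitamos tomar 1 derivada de nuestra ecuación de la velocidad v(t) = 15·t^2 + 2·t + 1. La derivada de la velocidad da la aceleración: a(t) = 30·t + 2. Tenemos la aceleración a(t) = 30·t + 2. Sustituyendo t = 2: a(2) = 62.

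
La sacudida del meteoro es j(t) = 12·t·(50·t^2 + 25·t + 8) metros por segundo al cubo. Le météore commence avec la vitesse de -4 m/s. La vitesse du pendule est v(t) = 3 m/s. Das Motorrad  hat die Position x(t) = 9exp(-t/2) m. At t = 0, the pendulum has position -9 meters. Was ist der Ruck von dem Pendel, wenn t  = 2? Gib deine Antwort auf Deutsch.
Wir müssen unsere Gleichung für die Geschwindigkeit v(t) = 3 2-mal ableiten. Mit d/dt von v(t) finden wir a(t) = 0. Durch Ableiten von der Beschleunigung erhalten wir den Ruck: j(t) = 0. Wir haben den Ruck j(t) = 0. Durch Einsetzen von t = 2: j(2) = 0.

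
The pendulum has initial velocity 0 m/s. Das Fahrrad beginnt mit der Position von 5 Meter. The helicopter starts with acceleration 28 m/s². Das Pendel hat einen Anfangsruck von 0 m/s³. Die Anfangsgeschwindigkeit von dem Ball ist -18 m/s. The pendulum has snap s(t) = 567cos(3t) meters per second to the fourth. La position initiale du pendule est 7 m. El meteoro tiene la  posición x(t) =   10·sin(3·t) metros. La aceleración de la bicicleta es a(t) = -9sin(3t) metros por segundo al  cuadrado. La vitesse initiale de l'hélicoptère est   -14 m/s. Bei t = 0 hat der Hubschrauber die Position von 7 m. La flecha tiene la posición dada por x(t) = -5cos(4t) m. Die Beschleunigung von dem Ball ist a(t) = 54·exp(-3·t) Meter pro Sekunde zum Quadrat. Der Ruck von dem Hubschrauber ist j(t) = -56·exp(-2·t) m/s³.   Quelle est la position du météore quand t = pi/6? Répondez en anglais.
We have position x(t) = 10·sin(3·t). Substituting t = pi/6: x(pi/6) = 10.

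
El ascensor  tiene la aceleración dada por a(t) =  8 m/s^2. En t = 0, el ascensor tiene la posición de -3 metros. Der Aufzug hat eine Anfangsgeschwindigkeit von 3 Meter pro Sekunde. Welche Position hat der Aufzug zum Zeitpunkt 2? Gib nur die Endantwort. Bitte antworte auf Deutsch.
Die Position bei t = 2 ist x = 19.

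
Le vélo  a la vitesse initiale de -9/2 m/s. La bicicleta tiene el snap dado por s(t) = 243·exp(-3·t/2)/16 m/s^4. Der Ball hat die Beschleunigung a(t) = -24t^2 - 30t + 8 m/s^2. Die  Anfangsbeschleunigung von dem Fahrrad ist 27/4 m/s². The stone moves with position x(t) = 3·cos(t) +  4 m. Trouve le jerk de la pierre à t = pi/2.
Pour résoudre ceci, nous devons prendre 3 dérivées de notre équation de la position x(t) = 3·cos(t) + 4. La dérivée de la position donne la vitesse: v(t) = -3·sin(t). En prenant d/dt de v(t), nous trouvons a(t) = -3·cos(t). En dérivant l'accélération, nous obtenons le jerk: j(t) = 3·sin(t). En utilisant j(t) = 3·sin(t) et en substituant t = pi/2, nous trouvons j = 3.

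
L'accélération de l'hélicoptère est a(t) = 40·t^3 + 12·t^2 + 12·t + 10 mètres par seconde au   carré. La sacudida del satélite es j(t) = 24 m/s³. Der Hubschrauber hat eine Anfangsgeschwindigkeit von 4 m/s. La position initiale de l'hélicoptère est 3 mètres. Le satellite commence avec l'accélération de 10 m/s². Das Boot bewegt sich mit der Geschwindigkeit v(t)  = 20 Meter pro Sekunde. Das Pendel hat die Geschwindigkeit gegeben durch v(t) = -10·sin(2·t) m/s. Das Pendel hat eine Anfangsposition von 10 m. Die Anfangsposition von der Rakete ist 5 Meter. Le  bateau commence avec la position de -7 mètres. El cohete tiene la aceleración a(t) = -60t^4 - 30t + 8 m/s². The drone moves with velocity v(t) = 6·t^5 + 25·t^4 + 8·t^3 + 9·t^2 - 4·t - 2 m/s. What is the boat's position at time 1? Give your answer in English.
Starting from velocity v(t) = 20, we take 1 integral. Taking ∫v(t)dt and applying x(0) = -7, we find x(t) = 20·t - 7. From the given position equation x(t) = 20·t - 7, we substitute t = 1 to get x = 13.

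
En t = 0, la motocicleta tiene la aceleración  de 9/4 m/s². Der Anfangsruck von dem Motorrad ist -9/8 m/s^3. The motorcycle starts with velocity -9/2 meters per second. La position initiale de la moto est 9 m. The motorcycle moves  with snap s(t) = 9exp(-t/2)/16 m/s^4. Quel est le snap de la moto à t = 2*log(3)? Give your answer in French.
Nous avons le snap s(t) = 9·exp(-t/2)/16. En substituant t = 2*log(3): s(2*log(3)) = 3/16.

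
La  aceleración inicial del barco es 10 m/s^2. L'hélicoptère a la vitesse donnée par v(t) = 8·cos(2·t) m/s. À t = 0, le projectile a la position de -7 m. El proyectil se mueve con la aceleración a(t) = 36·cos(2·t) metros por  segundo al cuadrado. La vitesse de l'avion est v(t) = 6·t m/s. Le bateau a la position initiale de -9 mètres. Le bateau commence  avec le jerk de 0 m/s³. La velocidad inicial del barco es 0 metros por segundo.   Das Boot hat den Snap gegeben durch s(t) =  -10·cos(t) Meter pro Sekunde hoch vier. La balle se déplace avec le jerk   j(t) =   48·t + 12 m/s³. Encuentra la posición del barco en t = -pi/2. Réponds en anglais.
We must find the integral of our snap equation s(t) = -10·cos(t) 4 times. Integrating snap and using the initial condition j(0) = 0, we get j(t) = -10·sin(t). Taking ∫j(t)dt and applying a(0) = 10, we find a(t) = 10·cos(t). Finding the integral of a(t) and using v(0) = 0: v(t) = 10·sin(t). Finding the antiderivative of v(t) and using x(0) = -9: x(t) = 1 - 10·cos(t). From the given position equation x(t) = 1 - 10·cos(t), we substitute t = -pi/2 to get x = 1.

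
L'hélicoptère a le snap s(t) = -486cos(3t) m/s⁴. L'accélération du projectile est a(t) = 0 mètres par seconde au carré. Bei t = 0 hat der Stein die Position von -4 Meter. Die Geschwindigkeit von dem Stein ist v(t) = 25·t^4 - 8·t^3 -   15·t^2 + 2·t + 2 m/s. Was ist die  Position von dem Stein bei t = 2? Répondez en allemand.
Wir müssen unsere Gleichung für die Geschwindigkeit v(t) = 25·t^4 - 8·t^3 - 15·t^2 + 2·t + 2 1-mal integrieren. Das Integral von der Geschwindigkeit ist die Position. Mit x(0) = -4 erhalten wir x(t) = 5·t^5 - 2·t^4 - 5·t^3 + t^2 + 2·t - 4. Wir haben die Position x(t) = 5·t^5 - 2·t^4 - 5·t^3 + t^2 + 2·t - 4. Durch Einsetzen von t = 2: x(2) = 92.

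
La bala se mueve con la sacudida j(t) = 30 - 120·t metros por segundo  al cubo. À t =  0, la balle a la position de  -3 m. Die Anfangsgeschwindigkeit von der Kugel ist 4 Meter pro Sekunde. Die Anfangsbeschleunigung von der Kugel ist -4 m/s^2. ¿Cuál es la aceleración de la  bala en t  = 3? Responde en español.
Partiendo de la sacudida j(t) = 30 - 120·t, tomamos 1 integral. Integrando la sacudida y usando la condición inicial a(0) = -4, obtenemos a(t) = -60·t^2 + 30·t - 4. De la ecuación de la aceleración a(t) = -60·t^2 + 30·t - 4, sustituimos t = 3 para obtener a = -454.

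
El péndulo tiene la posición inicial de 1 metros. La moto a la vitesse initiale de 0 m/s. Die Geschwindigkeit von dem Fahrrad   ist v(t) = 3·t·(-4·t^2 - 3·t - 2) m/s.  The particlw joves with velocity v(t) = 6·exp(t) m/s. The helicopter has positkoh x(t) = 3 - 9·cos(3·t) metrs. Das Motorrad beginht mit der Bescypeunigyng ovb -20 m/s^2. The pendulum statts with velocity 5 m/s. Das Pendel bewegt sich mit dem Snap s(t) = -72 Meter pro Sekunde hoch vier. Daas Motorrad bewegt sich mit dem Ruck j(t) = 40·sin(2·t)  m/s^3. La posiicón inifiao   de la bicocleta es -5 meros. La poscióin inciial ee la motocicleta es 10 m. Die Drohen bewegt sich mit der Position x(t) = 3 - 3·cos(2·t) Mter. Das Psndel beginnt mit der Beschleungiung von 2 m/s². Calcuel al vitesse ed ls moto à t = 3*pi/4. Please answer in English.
To find the answer, we compute 2 integrals of j(t) = 40·sin(2·t). The antiderivative of jerk, with a(0) = -20, gives acceleration: a(t) = -20·cos(2·t). Integrating acceleration and using the initial condition v(0) = 0, we get v(t) = -10·sin(2·t). From the given velocity equation v(t) = -10·sin(2·t), we substitute t = 3*pi/4 to get v = 10.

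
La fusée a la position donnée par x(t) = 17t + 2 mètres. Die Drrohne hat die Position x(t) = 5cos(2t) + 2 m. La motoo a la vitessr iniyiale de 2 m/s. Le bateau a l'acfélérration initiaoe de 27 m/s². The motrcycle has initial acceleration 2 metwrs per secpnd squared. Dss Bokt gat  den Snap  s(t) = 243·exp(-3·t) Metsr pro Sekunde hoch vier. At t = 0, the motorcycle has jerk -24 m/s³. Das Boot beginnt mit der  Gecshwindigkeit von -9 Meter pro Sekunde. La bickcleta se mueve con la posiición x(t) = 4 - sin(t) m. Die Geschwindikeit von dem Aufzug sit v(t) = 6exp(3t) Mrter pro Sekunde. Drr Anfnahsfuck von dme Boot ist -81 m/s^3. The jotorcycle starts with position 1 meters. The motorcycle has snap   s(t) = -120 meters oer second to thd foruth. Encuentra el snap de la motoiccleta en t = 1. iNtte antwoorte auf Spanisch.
Usando s(t) = -120 y sustituyendo t = 1, encontramos s = -120.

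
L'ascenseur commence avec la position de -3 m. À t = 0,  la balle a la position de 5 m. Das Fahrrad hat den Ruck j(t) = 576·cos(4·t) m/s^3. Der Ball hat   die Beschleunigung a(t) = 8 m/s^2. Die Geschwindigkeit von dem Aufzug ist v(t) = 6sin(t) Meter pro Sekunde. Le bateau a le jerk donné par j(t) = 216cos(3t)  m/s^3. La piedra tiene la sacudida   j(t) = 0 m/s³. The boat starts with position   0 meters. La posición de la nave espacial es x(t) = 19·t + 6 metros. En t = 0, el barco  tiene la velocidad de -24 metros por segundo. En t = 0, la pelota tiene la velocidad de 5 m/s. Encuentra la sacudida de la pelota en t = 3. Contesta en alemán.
Ausgehend von der Beschleunigung a(t) = 8, nehmen wir 1 Ableitung. Durch Ableiten von der Beschleunigung erhalten wir den Ruck: j(t) = 0. Aus der Gleichung für den Ruck j(t) = 0, setzen wir t = 3 ein und erhalten j = 0.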